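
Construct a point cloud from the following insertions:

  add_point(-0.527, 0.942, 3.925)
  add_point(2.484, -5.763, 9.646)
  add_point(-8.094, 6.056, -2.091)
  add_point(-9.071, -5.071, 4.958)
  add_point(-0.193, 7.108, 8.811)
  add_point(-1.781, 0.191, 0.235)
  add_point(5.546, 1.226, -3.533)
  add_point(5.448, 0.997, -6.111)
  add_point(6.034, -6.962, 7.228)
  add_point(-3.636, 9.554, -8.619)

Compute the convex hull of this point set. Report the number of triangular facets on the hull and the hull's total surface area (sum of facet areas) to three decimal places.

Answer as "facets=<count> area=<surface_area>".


facets=12 area=758.975

8 of the 10 inputs are extreme points: [1, 2, 3, 4, 6, 7, 8, 9].

Triangle areas on the boundary:
  f1: (p1, p8, p3) → 23.2954
  f2: (p4, p1, p3) → 79.2957
  f3: (p4, p1, p8) → 27.0449
  f4: (p7, p8, p3) → 116.5131
  f5: (p7, p9, p3) → 119.6345
  f6: (p2, p9, p3) → 35.5759
  f7: (p2, p4, p3) → 84.4399
  f8: (p2, p4, p9) → 56.0973
  f9: (p6, p4, p8) → 91.5943
  f10: (p6, p7, p8) → 11.7958
  f11: (p6, p4, p9) → 97.4262
  f12: (p6, p7, p9) → 16.2620
Σ area = 758.975

Euler characteristic 8−18+12 = 2 ✓


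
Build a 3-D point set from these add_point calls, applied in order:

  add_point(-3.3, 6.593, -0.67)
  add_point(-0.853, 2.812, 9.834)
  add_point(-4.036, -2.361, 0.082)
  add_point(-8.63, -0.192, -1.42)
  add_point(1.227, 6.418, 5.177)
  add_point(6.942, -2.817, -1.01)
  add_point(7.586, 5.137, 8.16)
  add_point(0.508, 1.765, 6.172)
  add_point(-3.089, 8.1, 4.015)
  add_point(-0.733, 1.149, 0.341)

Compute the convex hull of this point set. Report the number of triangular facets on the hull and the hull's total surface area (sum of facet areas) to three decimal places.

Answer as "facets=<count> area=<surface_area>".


7 of the 10 inputs are extreme points: [0, 1, 2, 3, 5, 6, 8].

Facet areas (half cross-product norm):
  f1: (p1, p5, p6) → 53.9977
  f2: (p0, p5, p3) → 60.0587
  f3: (p0, p5, p6) → 76.6634
  f4: (p2, p5, p3) → 15.3576
  f5: (p2, p1, p3) → 29.0630
  f6: (p2, p1, p5) → 62.4720
  f7: (p8, p1, p6) → 36.3916
  f8: (p8, p0, p6) → 27.8342
  f9: (p8, p1, p3) → 46.4223
  f10: (p8, p0, p3) → 19.9945
Σ area = 428.255

Euler characteristic 7−15+10 = 2 ✓

facets=10 area=428.255


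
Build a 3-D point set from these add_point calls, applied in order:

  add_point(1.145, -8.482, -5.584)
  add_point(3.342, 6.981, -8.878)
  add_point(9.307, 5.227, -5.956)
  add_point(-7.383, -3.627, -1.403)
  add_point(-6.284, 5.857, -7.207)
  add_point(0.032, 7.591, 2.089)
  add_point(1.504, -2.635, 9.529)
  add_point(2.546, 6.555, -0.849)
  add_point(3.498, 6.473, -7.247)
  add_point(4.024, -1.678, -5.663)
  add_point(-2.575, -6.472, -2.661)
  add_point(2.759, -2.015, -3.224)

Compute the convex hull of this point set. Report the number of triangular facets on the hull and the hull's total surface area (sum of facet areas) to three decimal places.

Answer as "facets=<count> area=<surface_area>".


facets=12 area=696.413

Points on the hull: [0, 1, 2, 3, 4, 5, 6, 10] (8 of 12).

Area of each hull facet:
  f1: (p6, p0, p2) → 123.4018
  f2: (p5, p6, p3) → 79.4212
  f3: (p5, p6, p2) → 78.8282
  f4: (p4, p0, p3) → 59.2669
  f5: (p4, p5, p3) → 61.6630
  f6: (p10, p0, p3) → 5.5275
  f7: (p10, p6, p3) → 38.2666
  f8: (p10, p6, p0) → 31.4697
  f9: (p1, p0, p2) → 53.5390
  f10: (p1, p4, p0) → 75.3366
  f11: (p1, p5, p2) → 39.0031
  f12: (p1, p4, p5) → 50.6893
Σ area = 696.413

Euler: V−E+F = 8−18+12 = 2.


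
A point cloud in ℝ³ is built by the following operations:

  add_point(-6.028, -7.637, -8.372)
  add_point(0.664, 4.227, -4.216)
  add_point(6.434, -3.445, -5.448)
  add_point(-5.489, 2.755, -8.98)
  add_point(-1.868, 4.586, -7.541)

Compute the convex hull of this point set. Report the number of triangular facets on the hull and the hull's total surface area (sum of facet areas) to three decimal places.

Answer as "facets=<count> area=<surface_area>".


facets=6 area=217.861

Points on the hull: [0, 1, 2, 3, 4] (5 of 5).

Area of each hull facet:
  f1: (p1, p2, p0) → 62.6254
  f2: (p1, p4, p2) → 19.1843
  f3: (p3, p2, p0) → 65.8786
  f4: (p3, p4, p2) → 23.5410
  f5: (p3, p1, p0) → 40.5214
  f6: (p3, p1, p4) → 6.1106
Σ area = 217.861

Check V−E+F: 5 − 9 + 6 = 2.


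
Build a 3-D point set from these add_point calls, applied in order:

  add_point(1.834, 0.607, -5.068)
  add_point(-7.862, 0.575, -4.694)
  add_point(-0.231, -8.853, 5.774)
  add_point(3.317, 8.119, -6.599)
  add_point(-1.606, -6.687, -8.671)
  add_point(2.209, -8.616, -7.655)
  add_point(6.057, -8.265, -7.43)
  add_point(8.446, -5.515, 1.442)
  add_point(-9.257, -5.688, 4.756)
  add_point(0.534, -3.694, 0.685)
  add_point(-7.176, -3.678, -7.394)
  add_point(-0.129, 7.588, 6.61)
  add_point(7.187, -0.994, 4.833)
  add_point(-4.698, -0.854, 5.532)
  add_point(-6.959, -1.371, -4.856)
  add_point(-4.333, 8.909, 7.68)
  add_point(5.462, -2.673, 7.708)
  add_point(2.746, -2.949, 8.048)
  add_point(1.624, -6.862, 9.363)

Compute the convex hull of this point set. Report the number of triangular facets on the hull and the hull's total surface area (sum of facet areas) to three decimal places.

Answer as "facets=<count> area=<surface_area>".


facets=24 area=1043.383

Points on the hull: [1, 2, 3, 4, 5, 6, 7, 8, 10, 11, 12, 15, 16, 18] (14 of 19).

Facet areas (half cross-product norm):
  f1: (p18, p15, p8) → 89.6882
  f2: (p1, p15, p8) → 82.2902
  f3: (p16, p18, p7) → 21.6283
  f4: (p16, p18, p15) → 44.5437
  f5: (p2, p18, p8) → 20.4831
  f6: (p2, p18, p7) → 22.8162
  f7: (p10, p4, p8) → 38.9325
  f8: (p10, p1, p8) → 29.0368
  f9: (p11, p16, p15) → 19.6532
  f10: (p6, p2, p7) → 48.9994
  f11: (p3, p10, p1) → 33.2557
  f12: (p3, p1, p15) → 96.6931
  f13: (p3, p10, p4) → 49.8557
  f14: (p3, p11, p15) → 27.6514
  f15: (p3, p6, p4) → 61.7653
  f16: (p3, p6, p7) → 76.3874
  f17: (p5, p6, p4) → 4.6558
  f18: (p5, p6, p2) → 26.2205
  f19: (p5, p4, p8) → 32.8824
  f20: (p5, p2, p8) → 65.5430
  f21: (p12, p11, p16) → 21.3395
  f22: (p12, p3, p11) → 74.7954
  f23: (p12, p16, p7) → 10.6372
  f24: (p12, p3, p7) → 43.6288
Σ area = 1043.383

Euler: V−E+F = 14−36+24 = 2.


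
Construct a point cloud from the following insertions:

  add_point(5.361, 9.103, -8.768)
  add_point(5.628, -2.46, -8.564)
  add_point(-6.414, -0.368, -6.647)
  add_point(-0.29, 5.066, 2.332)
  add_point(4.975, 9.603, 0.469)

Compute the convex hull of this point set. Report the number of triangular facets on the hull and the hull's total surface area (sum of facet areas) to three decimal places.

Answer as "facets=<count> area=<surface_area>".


Points on the hull: [0, 1, 2, 3, 4] (5 of 5).

Per-facet area ½‖(b−a)×(c−a)‖:
  f1: (p0, p1, p2) → 70.2714
  f2: (p0, p4, p2) → 69.9709
  f3: (p0, p4, p1) → 53.5137
  f4: (p3, p1, p2) → 71.6943
  f5: (p3, p4, p2) → 38.8307
  f6: (p3, p4, p1) → 51.4614
Σ area = 355.742

Euler characteristic 5−9+6 = 2 ✓

facets=6 area=355.742


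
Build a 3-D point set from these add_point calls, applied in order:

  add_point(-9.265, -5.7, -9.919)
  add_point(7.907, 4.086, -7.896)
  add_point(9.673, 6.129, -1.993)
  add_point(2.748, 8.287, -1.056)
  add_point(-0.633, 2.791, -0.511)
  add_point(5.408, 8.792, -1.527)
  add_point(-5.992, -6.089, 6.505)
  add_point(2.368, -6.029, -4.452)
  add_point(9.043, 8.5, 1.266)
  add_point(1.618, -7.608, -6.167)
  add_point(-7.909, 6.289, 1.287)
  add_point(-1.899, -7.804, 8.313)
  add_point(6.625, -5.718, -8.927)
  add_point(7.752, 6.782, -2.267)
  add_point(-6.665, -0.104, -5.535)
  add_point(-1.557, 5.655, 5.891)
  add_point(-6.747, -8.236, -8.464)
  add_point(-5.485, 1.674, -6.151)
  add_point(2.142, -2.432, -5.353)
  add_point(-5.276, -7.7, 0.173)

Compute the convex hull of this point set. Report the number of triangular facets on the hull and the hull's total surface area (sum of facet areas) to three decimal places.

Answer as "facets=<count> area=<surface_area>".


facets=26 area=1033.265

15 of the 20 inputs are extreme points: [0, 1, 2, 3, 5, 6, 8, 9, 10, 11, 12, 15, 16, 17, 19].

Triangle areas on the boundary:
  f1: (p12, p11, p2) → 131.5798
  f2: (p8, p11, p2) → 42.3211
  f3: (p8, p10, p5) → 24.7774
  f4: (p6, p10, p0) → 102.8314
  f5: (p17, p10, p0) → 31.7730
  f6: (p16, p12, p0) → 22.6477
  f7: (p16, p6, p0) → 27.7519
  f8: (p1, p12, p2) → 28.9779
  f9: (p1, p8, p2) → 6.5874
  f10: (p1, p8, p5) → 18.7162
  f11: (p1, p17, p5) → 54.4835
  f12: (p1, p12, p0) → 78.4213
  f13: (p1, p17, p0) → 54.2496
  f14: (p15, p8, p11) → 77.0090
  f15: (p15, p8, p10) → 41.3224
  f16: (p15, p6, p11) → 30.0740
  f17: (p15, p6, p10) → 48.6447
  f18: (p3, p10, p5) → 0.6193
  f19: (p3, p17, p5) → 11.3646
  f20: (p3, p17, p10) → 47.4157
  f21: (p9, p12, p11) → 34.2596
  f22: (p9, p16, p11) → 64.7785
  f23: (p9, p16, p12) → 18.6660
  f24: (p19, p6, p11) → 15.4832
  f25: (p19, p16, p11) → 9.0435
  f26: (p19, p16, p6) → 9.4665
Σ area = 1033.265

Euler characteristic 15−39+26 = 2 ✓


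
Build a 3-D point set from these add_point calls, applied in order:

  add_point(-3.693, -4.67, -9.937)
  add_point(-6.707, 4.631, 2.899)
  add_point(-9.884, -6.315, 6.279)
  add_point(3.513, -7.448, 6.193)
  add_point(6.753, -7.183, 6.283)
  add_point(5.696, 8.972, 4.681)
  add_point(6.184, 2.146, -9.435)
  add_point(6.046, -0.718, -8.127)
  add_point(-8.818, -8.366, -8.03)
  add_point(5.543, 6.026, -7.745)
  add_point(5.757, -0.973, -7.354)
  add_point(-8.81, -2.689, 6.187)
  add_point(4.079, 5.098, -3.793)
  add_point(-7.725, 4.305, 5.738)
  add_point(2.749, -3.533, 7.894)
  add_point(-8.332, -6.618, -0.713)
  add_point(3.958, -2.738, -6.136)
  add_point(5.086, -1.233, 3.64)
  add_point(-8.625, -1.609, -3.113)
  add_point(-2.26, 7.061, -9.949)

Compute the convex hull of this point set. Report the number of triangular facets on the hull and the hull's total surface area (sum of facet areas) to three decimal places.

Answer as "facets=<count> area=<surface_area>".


Extreme-point indices: [0, 2, 3, 4, 5, 6, 7, 8, 9, 11, 13, 14, 16, 18, 19] — 15 of 20 on the boundary.

Area of each hull facet:
  f1: (p14, p5, p4) → 34.5747
  f2: (p9, p19, p5) → 50.6120
  f3: (p3, p8, p2) → 97.0310
  f4: (p3, p8, p4) → 22.5623
  f5: (p3, p14, p2) → 28.1945
  f6: (p3, p14, p4) → 7.0218
  f7: (p13, p14, p5) → 79.5976
  f8: (p13, p19, p5) → 108.3972
  f9: (p6, p9, p19) → 17.2926
  f10: (p6, p5, p4) → 119.7477
  f11: (p6, p9, p5) → 22.0396
  f12: (p11, p14, p2) → 21.6751
  f13: (p11, p13, p2) → 1.8650
  f14: (p11, p13, p14) → 41.4361
  f15: (p18, p8, p19) → 51.6275
  f16: (p18, p13, p19) → 68.0500
  f17: (p18, p8, p2) → 43.6507
  f18: (p18, p13, p2) → 49.6024
  f19: (p0, p8, p19) → 29.6285
  f20: (p0, p6, p19) → 53.1355
  f21: (p7, p6, p4) → 16.5360
  f22: (p7, p0, p6) → 15.9980
  f23: (p7, p0, p8) → 17.5051
  f24: (p16, p8, p4) → 93.4275
  f25: (p16, p7, p4) → 19.2251
  f26: (p16, p7, p8) → 17.9401
Σ area = 1128.374

Euler: V−E+F = 15−39+26 = 2.

facets=26 area=1128.374


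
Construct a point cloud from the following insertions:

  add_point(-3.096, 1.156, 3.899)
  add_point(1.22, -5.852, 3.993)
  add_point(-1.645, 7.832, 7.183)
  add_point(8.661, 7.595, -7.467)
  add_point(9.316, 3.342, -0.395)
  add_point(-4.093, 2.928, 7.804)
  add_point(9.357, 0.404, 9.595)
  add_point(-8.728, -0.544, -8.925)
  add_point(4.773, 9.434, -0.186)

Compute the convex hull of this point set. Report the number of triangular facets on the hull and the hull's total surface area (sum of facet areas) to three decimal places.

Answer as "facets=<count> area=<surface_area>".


Points on the hull: [1, 2, 3, 4, 5, 6, 7, 8] (8 of 9).

Per-facet area ½‖(b−a)×(c−a)‖:
  f1: (p5, p1, p7) → 90.4318
  f2: (p5, p1, p6) → 61.8341
  f3: (p3, p8, p7) → 78.6551
  f4: (p3, p1, p7) → 147.4081
  f5: (p3, p8, p6) → 56.6168
  f6: (p2, p8, p6) → 63.5896
  f7: (p2, p5, p6) → 36.8039
  f8: (p2, p8, p7) → 91.7382
  f9: (p2, p5, p7) → 47.9908
  f10: (p4, p1, p6) → 57.8543
  f11: (p4, p3, p6) → 11.3302
  f12: (p4, p3, p1) → 43.0148
Σ area = 787.268

Euler: V−E+F = 8−18+12 = 2.

facets=12 area=787.268


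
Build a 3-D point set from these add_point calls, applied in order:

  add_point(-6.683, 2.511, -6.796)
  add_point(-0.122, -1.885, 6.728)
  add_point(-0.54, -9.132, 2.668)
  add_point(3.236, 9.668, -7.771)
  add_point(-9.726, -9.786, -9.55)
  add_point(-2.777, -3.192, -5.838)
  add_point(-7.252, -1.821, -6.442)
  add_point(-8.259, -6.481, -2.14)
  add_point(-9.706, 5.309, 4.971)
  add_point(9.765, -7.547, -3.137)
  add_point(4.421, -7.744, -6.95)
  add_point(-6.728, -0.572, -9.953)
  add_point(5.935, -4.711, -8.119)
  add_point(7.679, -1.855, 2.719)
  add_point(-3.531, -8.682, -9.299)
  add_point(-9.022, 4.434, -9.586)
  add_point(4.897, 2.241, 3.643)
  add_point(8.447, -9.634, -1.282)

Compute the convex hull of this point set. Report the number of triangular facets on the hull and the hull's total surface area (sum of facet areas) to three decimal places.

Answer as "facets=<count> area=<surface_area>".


15 of the 18 inputs are extreme points: [1, 2, 3, 4, 7, 8, 9, 10, 11, 12, 13, 14, 15, 16, 17].

Per-facet area ½‖(b−a)×(c−a)‖:
  f1: (p12, p3, p9) → 43.9913
  f2: (p2, p8, p1) → 46.0089
  f3: (p16, p8, p3) → 101.5132
  f4: (p16, p8, p1) → 43.0688
  f5: (p15, p8, p4) → 103.7711
  f6: (p15, p8, p3) → 97.5392
  f7: (p10, p12, p9) → 11.5838
  f8: (p17, p2, p1) → 40.0954
  f9: (p17, p2, p4) → 73.2535
  f10: (p17, p10, p9) → 10.1378
  f11: (p7, p8, p4) → 35.4024
  f12: (p7, p2, p4) → 34.0644
  f13: (p7, p2, p8) → 65.4404
  f14: (p11, p12, p3) → 86.7054
  f15: (p11, p15, p3) → 37.1133
  f16: (p11, p15, p4) → 18.2732
  f17: (p14, p10, p12) → 13.6746
  f18: (p14, p11, p4) → 26.9698
  f19: (p14, p11, p12) → 45.1602
  f20: (p14, p17, p4) → 25.6188
  f21: (p14, p17, p10) → 20.7199
  f22: (p13, p16, p1) → 18.1139
  f23: (p13, p17, p1) → 36.9353
  f24: (p13, p17, p9) → 12.9836
  f25: (p13, p3, p9) → 67.9572
  f26: (p13, p16, p3) → 32.3059
Σ area = 1148.401

Euler characteristic 15−39+26 = 2 ✓

facets=26 area=1148.401


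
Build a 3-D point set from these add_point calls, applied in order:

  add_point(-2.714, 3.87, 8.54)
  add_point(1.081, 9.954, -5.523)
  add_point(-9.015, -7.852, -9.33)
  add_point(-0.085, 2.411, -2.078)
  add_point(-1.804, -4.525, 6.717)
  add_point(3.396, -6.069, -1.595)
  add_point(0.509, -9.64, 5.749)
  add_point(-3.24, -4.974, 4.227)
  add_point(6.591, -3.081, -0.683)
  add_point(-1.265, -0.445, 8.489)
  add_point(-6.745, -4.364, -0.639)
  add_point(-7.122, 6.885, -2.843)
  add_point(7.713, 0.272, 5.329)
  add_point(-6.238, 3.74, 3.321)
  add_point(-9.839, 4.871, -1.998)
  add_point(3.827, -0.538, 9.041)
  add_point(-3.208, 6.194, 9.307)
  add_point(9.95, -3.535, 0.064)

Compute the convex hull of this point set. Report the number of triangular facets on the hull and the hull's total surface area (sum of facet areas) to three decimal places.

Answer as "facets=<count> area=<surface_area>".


facets=24 area=983.792

Hull vertices (14/18): indices [1, 2, 4, 5, 6, 7, 9, 10, 11, 12, 14, 15, 16, 17].

Facet areas (half cross-product norm):
  f1: (p1, p2, p17) → 165.6520
  f2: (p10, p2, p14) → 46.9051
  f3: (p10, p6, p2) → 45.7946
  f4: (p10, p16, p14) → 63.6802
  f5: (p5, p2, p17) → 19.8363
  f6: (p5, p6, p17) → 30.2552
  f7: (p5, p6, p2) → 63.3825
  f8: (p15, p6, p17) → 54.7012
  f9: (p11, p16, p14) → 22.2760
  f10: (p11, p1, p16) → 58.5292
  f11: (p11, p2, p14) → 24.1516
  f12: (p11, p1, p2) → 71.0088
  f13: (p4, p10, p16) → 48.9872
  f14: (p12, p1, p17) → 54.8499
  f15: (p12, p15, p17) → 13.8017
  f16: (p12, p1, p16) → 94.8369
  f17: (p12, p15, p16) → 23.8709
  f18: (p7, p10, p6) → 14.4803
  f19: (p7, p4, p6) → 8.2573
  f20: (p7, p4, p10) → 2.3846
  f21: (p9, p15, p16) → 17.1178
  f22: (p9, p4, p16) → 7.3906
  f23: (p9, p15, p6) → 24.6381
  f24: (p9, p4, p6) → 7.0035
Σ area = 983.792

Euler: V−E+F = 14−36+24 = 2.


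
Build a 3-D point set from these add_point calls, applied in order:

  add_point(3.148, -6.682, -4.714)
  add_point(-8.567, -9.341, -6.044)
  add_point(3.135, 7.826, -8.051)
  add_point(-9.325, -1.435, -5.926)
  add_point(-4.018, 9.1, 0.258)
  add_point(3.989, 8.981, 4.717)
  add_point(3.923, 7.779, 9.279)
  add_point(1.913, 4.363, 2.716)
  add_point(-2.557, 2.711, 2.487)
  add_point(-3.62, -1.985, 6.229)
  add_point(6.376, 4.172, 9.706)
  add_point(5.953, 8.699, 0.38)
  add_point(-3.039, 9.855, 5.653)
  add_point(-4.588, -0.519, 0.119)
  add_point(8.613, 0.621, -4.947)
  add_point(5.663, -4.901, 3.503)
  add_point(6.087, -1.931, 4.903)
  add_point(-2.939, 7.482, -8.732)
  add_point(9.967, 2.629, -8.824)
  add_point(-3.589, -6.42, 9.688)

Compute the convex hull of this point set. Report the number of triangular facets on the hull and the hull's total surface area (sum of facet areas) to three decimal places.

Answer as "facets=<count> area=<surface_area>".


facets=26 area=1179.253

Extreme-point indices: [0, 1, 2, 3, 4, 5, 6, 10, 11, 12, 15, 16, 17, 18, 19] — 15 of 20 on the boundary.

Area of each hull facet:
  f1: (p19, p12, p3) → 127.4743
  f2: (p1, p19, p3) → 65.7052
  f3: (p1, p17, p3) → 30.8991
  f4: (p1, p17, p18) → 123.6193
  f5: (p15, p19, p10) → 61.1973
  f6: (p4, p12, p3) → 28.5961
  f7: (p4, p17, p3) → 51.3088
  f8: (p6, p5, p12) → 16.7517
  f9: (p6, p19, p12) → 64.3577
  f10: (p6, p19, p10) → 31.1191
  f11: (p16, p10, p18) → 55.1785
  f12: (p16, p15, p18) → 24.7083
  f13: (p16, p15, p10) → 3.0976
  f14: (p0, p1, p18) → 54.9742
  f15: (p0, p15, p18) → 53.7565
  f16: (p0, p1, p19) → 91.4471
  f17: (p0, p15, p19) → 47.6944
  f18: (p2, p4, p17) → 28.1536
  f19: (p2, p17, p18) → 17.6667
  f20: (p2, p4, p12) → 23.5996
  f21: (p11, p5, p12) → 14.4298
  f22: (p11, p2, p12) → 45.7467
  f23: (p11, p2, p18) → 38.2734
  f24: (p11, p10, p18) → 53.8737
  f25: (p11, p6, p10) → 20.0757
  f26: (p11, p6, p5) → 5.5483
Σ area = 1179.253

Euler characteristic 15−39+26 = 2 ✓


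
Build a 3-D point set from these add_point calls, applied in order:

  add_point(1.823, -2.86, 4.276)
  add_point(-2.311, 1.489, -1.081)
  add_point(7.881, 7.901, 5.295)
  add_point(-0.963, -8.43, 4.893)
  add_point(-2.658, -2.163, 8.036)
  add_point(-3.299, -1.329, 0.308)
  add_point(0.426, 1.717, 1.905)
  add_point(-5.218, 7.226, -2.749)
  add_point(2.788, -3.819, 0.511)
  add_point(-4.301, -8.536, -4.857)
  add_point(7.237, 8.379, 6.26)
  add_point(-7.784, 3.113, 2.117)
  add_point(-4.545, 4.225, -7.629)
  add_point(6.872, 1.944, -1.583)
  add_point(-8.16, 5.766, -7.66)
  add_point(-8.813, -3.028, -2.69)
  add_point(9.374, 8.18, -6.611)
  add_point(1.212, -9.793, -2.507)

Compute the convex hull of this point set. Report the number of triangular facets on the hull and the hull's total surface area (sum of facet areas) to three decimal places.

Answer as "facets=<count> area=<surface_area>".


Hull vertices (13/18): indices [2, 3, 4, 7, 9, 10, 11, 12, 13, 14, 15, 16, 17].

Area of each hull facet:
  f1: (p13, p17, p16) → 35.9787
  f2: (p3, p4, p10) → 47.7735
  f3: (p3, p4, p15) → 42.3431
  f4: (p9, p17, p16) → 61.3979
  f5: (p9, p14, p15) → 33.4291
  f6: (p9, p3, p15) → 38.2076
  f7: (p9, p3, p17) → 23.9098
  f8: (p7, p10, p16) → 90.0509
  f9: (p7, p14, p16) → 42.8416
  f10: (p2, p13, p17) → 43.5337
  f11: (p2, p3, p17) → 72.6878
  f12: (p2, p3, p10) → 11.5873
  f13: (p2, p10, p16) → 4.3329
  f14: (p2, p13, p16) → 38.3300
  f15: (p12, p14, p16) → 17.9668
  f16: (p12, p9, p16) → 92.1088
  f17: (p12, p9, p14) → 23.4990
  f18: (p11, p14, p15) → 36.7165
  f19: (p11, p7, p14) → 19.6202
  f20: (p11, p4, p15) → 37.1297
  f21: (p11, p4, p10) → 68.3362
  f22: (p11, p7, p10) → 52.8197
Σ area = 934.601

Euler characteristic 13−33+22 = 2 ✓

facets=22 area=934.601


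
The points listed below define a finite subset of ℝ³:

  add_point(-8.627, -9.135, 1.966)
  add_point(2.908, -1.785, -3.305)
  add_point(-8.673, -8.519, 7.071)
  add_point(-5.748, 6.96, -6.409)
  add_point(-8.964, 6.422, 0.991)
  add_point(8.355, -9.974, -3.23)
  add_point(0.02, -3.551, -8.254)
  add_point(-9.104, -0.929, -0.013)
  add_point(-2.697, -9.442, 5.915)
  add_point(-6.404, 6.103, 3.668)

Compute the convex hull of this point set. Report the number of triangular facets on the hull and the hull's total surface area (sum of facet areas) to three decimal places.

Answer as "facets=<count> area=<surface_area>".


facets=16 area=712.159

Hull vertices (10/10): indices [0, 1, 2, 3, 4, 5, 6, 7, 8, 9].

Area of each hull facet:
  f1: (p0, p6, p5) → 84.2295
  f2: (p0, p3, p7) → 24.6648
  f3: (p0, p6, p3) → 87.8360
  f4: (p4, p3, p7) → 29.9652
  f5: (p4, p9, p3) → 13.8366
  f6: (p1, p9, p5) → 38.5128
  f7: (p1, p9, p3) → 62.1387
  f8: (p1, p6, p5) → 29.4751
  f9: (p1, p6, p3) → 35.9469
  f10: (p8, p9, p5) → 114.9379
  f11: (p8, p0, p5) → 48.9987
  f12: (p2, p8, p9) → 46.6941
  f13: (p2, p8, p0) → 15.4653
  f14: (p2, p4, p9) → 27.9414
  f15: (p2, p0, p7) → 21.5924
  f16: (p2, p4, p7) → 29.9236
Σ area = 712.159

Check V−E+F: 10 − 24 + 16 = 2.


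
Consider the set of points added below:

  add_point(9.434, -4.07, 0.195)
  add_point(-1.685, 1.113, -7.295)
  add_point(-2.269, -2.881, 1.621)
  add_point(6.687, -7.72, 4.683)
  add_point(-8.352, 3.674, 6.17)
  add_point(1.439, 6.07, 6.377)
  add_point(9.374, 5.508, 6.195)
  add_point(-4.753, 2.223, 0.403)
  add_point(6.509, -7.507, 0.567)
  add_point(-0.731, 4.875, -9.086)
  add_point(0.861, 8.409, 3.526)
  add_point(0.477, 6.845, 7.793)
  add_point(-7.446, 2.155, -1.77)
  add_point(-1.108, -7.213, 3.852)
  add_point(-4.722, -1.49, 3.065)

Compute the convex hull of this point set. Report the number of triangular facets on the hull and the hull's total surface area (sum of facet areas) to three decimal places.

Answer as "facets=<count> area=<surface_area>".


facets=18 area=768.020

Hull vertices (11/15): indices [0, 1, 3, 4, 6, 8, 9, 10, 11, 12, 13].

Triangle areas on the boundary:
  f1: (p9, p10, p4) → 70.5205
  f2: (p6, p9, p0) → 91.4975
  f3: (p6, p9, p10) → 59.0661
  f4: (p8, p9, p0) → 37.1020
  f5: (p11, p10, p4) → 21.6989
  f6: (p11, p6, p10) → 20.4359
  f7: (p12, p9, p4) → 29.1983
  f8: (p3, p6, p0) → 35.9753
  f9: (p3, p8, p0) → 9.3000
  f10: (p3, p11, p6) → 62.0276
  f11: (p3, p11, p4) → 76.7914
  f12: (p1, p8, p9) → 23.5399
  f13: (p1, p12, p9) → 16.2199
  f14: (p13, p12, p4) → 49.8708
  f15: (p13, p3, p4) → 42.6521
  f16: (p13, p3, p8) → 16.0159
  f17: (p13, p1, p8) → 55.8417
  f18: (p13, p1, p12) → 50.2658
Σ area = 768.020

Euler characteristic 11−27+18 = 2 ✓


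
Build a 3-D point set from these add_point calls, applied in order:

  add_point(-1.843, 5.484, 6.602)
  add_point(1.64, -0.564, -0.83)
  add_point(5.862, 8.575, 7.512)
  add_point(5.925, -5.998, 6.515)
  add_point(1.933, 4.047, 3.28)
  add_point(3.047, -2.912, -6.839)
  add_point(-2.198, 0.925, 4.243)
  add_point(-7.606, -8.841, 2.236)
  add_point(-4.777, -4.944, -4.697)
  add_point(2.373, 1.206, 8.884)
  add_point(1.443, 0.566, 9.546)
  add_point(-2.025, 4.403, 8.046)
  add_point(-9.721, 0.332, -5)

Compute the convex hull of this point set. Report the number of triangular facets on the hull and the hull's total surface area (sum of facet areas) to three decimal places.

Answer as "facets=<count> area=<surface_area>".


Extreme-point indices: [0, 2, 3, 5, 7, 8, 10, 11, 12] — 9 of 13 on the boundary.

Facet areas (half cross-product norm):
  f1: (p5, p2, p12) → 122.9005
  f2: (p5, p2, p3) → 101.0393
  f3: (p8, p5, p12) → 27.0022
  f4: (p0, p2, p12) → 44.6322
  f5: (p0, p11, p12) → 12.6352
  f6: (p0, p11, p2) → 7.3738
  f7: (p10, p2, p3) → 37.5713
  f8: (p10, p11, p2) → 23.4829
  f9: (p7, p10, p3) → 59.8257
  f10: (p7, p5, p3) → 91.4651
  f11: (p7, p8, p5) → 27.2342
  f12: (p7, p8, p12) → 30.2346
  f13: (p7, p11, p12) → 85.5895
  f14: (p7, p10, p11) → 40.1602
Σ area = 711.147

Euler: V−E+F = 9−21+14 = 2.

facets=14 area=711.147


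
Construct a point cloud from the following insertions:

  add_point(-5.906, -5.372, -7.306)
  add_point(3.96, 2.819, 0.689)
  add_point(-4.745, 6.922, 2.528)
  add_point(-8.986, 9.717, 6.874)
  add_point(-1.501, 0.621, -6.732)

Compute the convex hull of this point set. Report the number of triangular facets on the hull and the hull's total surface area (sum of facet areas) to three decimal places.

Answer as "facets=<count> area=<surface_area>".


facets=6 area=290.657

Extreme-point indices: [0, 1, 2, 3, 4] — 5 of 5 on the boundary.

Per-facet area ½‖(b−a)×(c−a)‖:
  f1: (p0, p1, p3) → 119.7894
  f2: (p2, p1, p3) → 16.6663
  f3: (p4, p0, p3) → 65.5031
  f4: (p4, p2, p3) → 15.3921
  f5: (p4, p0, p1) → 28.6003
  f6: (p4, p2, p1) → 44.7057
Σ area = 290.657

Euler: V−E+F = 5−9+6 = 2.


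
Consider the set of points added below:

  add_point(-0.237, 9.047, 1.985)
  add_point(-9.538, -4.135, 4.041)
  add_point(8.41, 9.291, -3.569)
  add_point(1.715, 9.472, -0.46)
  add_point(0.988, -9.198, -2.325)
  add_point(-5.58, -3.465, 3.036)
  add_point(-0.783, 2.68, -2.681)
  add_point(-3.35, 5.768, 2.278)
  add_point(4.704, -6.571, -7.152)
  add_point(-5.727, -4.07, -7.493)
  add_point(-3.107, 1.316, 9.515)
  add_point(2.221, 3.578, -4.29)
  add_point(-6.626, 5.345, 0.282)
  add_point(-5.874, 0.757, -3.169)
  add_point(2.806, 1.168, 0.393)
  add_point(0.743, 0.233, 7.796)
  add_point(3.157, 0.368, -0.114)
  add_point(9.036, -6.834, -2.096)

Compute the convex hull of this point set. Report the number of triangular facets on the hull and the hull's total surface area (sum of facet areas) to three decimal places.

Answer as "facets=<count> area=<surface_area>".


Hull vertices (11/18): indices [0, 1, 2, 3, 4, 8, 9, 10, 12, 15, 17].

Triangle areas on the boundary:
  f1: (p4, p9, p1) → 57.6524
  f2: (p4, p10, p1) → 66.8046
  f3: (p12, p9, p1) → 58.2344
  f4: (p12, p9, p3) → 55.6998
  f5: (p12, p10, p1) → 47.1220
  f6: (p2, p9, p3) → 61.3683
  f7: (p8, p4, p17) → 21.6390
  f8: (p8, p4, p9) → 32.1554
  f9: (p8, p2, p17) → 53.5039
  f10: (p8, p2, p9) → 89.4977
  f11: (p0, p12, p3) → 10.8953
  f12: (p0, p12, p10) → 38.7173
  f13: (p0, p2, p3) → 5.4645
  f14: (p0, p2, p10) → 46.0514
  f15: (p15, p2, p17) → 107.1561
  f16: (p15, p2, p10) → 29.9012
  f17: (p15, p4, p17) → 56.9360
  f18: (p15, p4, p10) → 26.5162
Σ area = 865.316

Euler: V−E+F = 11−27+18 = 2.

facets=18 area=865.316


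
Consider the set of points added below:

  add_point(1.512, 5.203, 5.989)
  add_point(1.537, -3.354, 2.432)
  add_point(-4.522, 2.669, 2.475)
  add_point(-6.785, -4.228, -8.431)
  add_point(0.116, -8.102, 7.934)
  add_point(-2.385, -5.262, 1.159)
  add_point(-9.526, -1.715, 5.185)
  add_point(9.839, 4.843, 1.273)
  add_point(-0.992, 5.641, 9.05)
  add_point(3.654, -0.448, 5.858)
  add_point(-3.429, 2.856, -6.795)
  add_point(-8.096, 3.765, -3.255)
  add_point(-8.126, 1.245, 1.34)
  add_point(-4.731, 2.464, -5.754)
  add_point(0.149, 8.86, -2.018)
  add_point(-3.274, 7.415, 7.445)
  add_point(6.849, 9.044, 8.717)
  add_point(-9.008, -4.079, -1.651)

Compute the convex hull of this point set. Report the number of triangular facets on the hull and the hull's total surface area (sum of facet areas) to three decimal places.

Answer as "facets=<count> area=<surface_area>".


11 of the 18 inputs are extreme points: [3, 4, 6, 7, 8, 10, 11, 14, 15, 16, 17].

Facet areas (half cross-product norm):
  f1: (p3, p4, p7) → 152.3152
  f2: (p16, p4, p7) → 78.3302
  f3: (p17, p4, p6) → 43.0986
  f4: (p17, p3, p4) → 44.1542
  f5: (p8, p4, p6) → 66.9716
  f6: (p8, p15, p6) → 18.6503
  f7: (p8, p16, p4) → 56.0785
  f8: (p8, p15, p16) → 12.9580
  f9: (p14, p16, p7) → 48.6188
  f10: (p14, p15, p16) → 51.0128
  f11: (p10, p3, p7) → 51.3798
  f12: (p10, p14, p7) → 44.6428
  f13: (p11, p14, p15) → 48.2101
  f14: (p11, p15, p6) → 53.8177
  f15: (p11, p10, p14) → 24.9311
  f16: (p11, p17, p6) → 29.0008
  f17: (p11, p10, p3) → 23.6717
  f18: (p11, p17, p3) → 28.1492
Σ area = 875.991

Euler: V−E+F = 11−27+18 = 2.

facets=18 area=875.991


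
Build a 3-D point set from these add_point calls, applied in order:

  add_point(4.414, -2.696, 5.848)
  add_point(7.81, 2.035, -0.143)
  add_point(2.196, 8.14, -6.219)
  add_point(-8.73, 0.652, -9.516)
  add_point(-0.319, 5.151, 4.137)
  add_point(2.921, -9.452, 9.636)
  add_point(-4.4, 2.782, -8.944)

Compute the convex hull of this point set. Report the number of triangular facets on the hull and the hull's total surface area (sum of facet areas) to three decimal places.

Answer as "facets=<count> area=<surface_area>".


Extreme-point indices: [0, 1, 2, 3, 4, 5, 6] — 7 of 7 on the boundary.

Per-facet area ½‖(b−a)×(c−a)‖:
  f1: (p5, p1, p3) → 151.1183
  f2: (p4, p5, p3) → 131.4448
  f3: (p4, p2, p3) → 75.1300
  f4: (p4, p2, p1) → 45.9719
  f5: (p6, p1, p3) → 23.4063
  f6: (p6, p2, p3) → 6.2382
  f7: (p6, p2, p1) → 44.6729
  f8: (p0, p5, p1) → 13.9304
  f9: (p0, p4, p1) → 35.6608
  f10: (p0, p4, p5) → 25.7803
Σ area = 553.354

Euler: V−E+F = 7−15+10 = 2.

facets=10 area=553.354


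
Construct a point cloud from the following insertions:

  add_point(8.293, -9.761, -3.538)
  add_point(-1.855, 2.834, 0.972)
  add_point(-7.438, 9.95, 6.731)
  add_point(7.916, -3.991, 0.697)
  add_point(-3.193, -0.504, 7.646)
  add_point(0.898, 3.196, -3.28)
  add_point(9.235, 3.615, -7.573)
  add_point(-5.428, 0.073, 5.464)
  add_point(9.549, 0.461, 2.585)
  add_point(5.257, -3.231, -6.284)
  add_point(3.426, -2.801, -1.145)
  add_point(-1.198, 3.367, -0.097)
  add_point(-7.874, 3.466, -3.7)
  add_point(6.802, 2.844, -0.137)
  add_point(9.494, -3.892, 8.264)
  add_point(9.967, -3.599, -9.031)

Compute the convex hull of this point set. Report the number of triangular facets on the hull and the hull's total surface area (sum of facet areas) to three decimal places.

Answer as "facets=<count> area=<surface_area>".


facets=14 area=897.636

Hull vertices (9/16): indices [0, 2, 4, 6, 7, 8, 12, 14, 15].

Per-facet area ½‖(b−a)×(c−a)‖:
  f1: (p0, p15, p12) → 83.5100
  f2: (p14, p0, p15) → 54.1237
  f3: (p6, p15, p12) → 64.3082
  f4: (p4, p14, p0) → 86.9867
  f5: (p8, p14, p15) → 36.8350
  f6: (p8, p6, p15) → 39.1387
  f7: (p7, p0, p12) → 96.0446
  f8: (p7, p4, p0) → 29.2145
  f9: (p2, p4, p14) → 59.3182
  f10: (p2, p8, p14) → 70.6794
  f11: (p2, p7, p12) → 49.3786
  f12: (p2, p7, p4) → 15.7008
  f13: (p2, p6, p12) → 106.6046
  f14: (p2, p8, p6) → 105.7931
Σ area = 897.636

Euler: V−E+F = 9−21+14 = 2.


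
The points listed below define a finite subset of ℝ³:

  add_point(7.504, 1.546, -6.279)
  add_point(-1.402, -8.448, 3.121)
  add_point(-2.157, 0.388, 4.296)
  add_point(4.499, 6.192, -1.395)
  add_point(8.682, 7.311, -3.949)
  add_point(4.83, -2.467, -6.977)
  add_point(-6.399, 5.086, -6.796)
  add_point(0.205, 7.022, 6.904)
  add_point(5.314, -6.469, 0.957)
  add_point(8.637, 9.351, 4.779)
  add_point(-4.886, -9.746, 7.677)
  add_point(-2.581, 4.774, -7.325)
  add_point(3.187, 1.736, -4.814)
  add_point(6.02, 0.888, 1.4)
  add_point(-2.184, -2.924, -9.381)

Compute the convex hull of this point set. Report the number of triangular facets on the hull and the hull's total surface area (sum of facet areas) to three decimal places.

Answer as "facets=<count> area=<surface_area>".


Hull vertices (11/15): indices [0, 1, 4, 5, 6, 7, 8, 9, 10, 11, 14].

Facet areas (half cross-product norm):
  f1: (p14, p10, p6) → 87.3970
  f2: (p7, p10, p6) → 131.5687
  f3: (p11, p4, p6) → 11.5062
  f4: (p11, p14, p6) → 15.2209
  f5: (p5, p8, p14) → 31.4028
  f6: (p1, p14, p10) → 26.0321
  f7: (p1, p8, p10) → 11.9745
  f8: (p1, p8, p14) → 47.4183
  f9: (p9, p7, p10) → 66.9726
  f10: (p9, p8, p10) → 100.6527
  f11: (p9, p8, p4) → 66.8584
  f12: (p9, p4, p6) → 68.0025
  f13: (p9, p7, p6) → 67.2349
  f14: (p0, p5, p14) → 14.2682
  f15: (p0, p11, p4) → 33.6017
  f16: (p0, p11, p14) → 40.2891
  f17: (p0, p8, p4) → 30.9953
  f18: (p0, p5, p8) → 21.1846
Σ area = 872.581

Euler characteristic 11−27+18 = 2 ✓

facets=18 area=872.581


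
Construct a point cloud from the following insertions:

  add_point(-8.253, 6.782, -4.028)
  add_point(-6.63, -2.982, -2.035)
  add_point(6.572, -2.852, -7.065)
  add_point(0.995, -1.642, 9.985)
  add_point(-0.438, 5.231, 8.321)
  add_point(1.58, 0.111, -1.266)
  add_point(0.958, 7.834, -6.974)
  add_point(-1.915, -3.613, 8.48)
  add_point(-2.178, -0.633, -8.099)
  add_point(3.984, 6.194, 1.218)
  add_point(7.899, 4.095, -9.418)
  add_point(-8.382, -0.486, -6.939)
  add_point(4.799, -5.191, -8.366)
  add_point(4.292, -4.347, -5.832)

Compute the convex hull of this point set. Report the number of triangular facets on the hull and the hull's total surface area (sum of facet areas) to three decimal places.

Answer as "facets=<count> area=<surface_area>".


facets=20 area=783.178

Extreme-point indices: [0, 1, 2, 3, 4, 6, 7, 8, 9, 10, 11, 12] — 12 of 14 on the boundary.

Facet areas (half cross-product norm):
  f1: (p8, p10, p11) → 15.7641
  f2: (p8, p12, p11) → 14.2448
  f3: (p8, p12, p10) → 39.7599
  f4: (p7, p3, p12) → 34.5111
  f5: (p2, p12, p10) → 9.0985
  f6: (p2, p3, p10) → 64.0907
  f7: (p2, p3, p12) → 27.8532
  f8: (p4, p7, p3) → 13.3584
  f9: (p4, p7, p0) → 65.8644
  f10: (p1, p12, p11) → 38.1612
  f11: (p1, p7, p12) → 76.2550
  f12: (p1, p0, p11) → 22.5361
  f13: (p1, p7, p0) → 55.6084
  f14: (p6, p4, p0) → 69.4324
  f15: (p6, p10, p11) → 48.7771
  f16: (p6, p0, p11) → 38.0854
  f17: (p9, p6, p10) → 36.4988
  f18: (p9, p6, p4) → 29.3638
  f19: (p9, p3, p10) → 54.1388
  f20: (p9, p4, p3) → 29.7759
Σ area = 783.178

Euler characteristic 12−30+20 = 2 ✓


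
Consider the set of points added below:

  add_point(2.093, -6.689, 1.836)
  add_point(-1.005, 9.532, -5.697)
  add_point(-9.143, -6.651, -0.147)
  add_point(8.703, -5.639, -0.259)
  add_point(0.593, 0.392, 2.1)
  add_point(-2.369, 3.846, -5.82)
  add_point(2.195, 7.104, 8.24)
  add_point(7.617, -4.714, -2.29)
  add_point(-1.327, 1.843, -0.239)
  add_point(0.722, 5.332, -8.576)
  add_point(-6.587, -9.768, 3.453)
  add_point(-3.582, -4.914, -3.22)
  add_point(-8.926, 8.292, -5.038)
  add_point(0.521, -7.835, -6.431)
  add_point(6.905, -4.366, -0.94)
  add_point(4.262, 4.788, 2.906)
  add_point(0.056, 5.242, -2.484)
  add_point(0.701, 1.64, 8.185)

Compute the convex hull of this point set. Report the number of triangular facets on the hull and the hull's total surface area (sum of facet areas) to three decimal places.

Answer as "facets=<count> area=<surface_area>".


Points on the hull: [1, 2, 3, 6, 7, 9, 10, 12, 13, 15, 17] (11 of 18).

Per-facet area ½‖(b−a)×(c−a)‖:
  f1: (p10, p13, p2) → 31.1808
  f2: (p10, p13, p3) → 64.5984
  f3: (p12, p6, p2) → 130.4588
  f4: (p12, p6, p1) → 57.9682
  f5: (p12, p13, p2) → 90.7937
  f6: (p15, p6, p3) → 26.2327
  f7: (p15, p6, p1) → 32.2337
  f8: (p9, p15, p3) → 70.3687
  f9: (p9, p15, p1) → 29.8930
  f10: (p9, p12, p1) → 20.9967
  f11: (p9, p12, p13) → 69.8048
  f12: (p17, p6, p3) → 36.2053
  f13: (p17, p10, p3) → 92.9302
  f14: (p17, p6, p2) → 31.1733
  f15: (p17, p10, p2) → 38.7516
  f16: (p7, p13, p3) → 8.6715
  f17: (p7, p9, p3) → 8.4393
  f18: (p7, p9, p13) → 56.1658
Σ area = 896.867

Euler characteristic 11−27+18 = 2 ✓

facets=18 area=896.867


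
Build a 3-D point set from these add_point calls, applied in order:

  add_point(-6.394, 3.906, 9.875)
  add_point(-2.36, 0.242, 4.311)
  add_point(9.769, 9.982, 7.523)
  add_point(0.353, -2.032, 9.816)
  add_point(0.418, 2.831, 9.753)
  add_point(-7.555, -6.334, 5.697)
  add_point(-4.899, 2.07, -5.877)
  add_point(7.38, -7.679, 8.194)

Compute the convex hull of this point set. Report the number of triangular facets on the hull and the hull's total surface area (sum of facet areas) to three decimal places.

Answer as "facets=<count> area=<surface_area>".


Extreme-point indices: [0, 2, 3, 4, 5, 6, 7] — 7 of 8 on the boundary.

Per-facet area ½‖(b−a)×(c−a)‖:
  f1: (p6, p7, p5) → 110.5770
  f2: (p6, p7, p2) → 171.7349
  f3: (p0, p6, p5) → 78.2754
  f4: (p0, p6, p2) → 136.5198
  f5: (p4, p0, p2) → 30.2548
  f6: (p3, p4, p0) → 16.6029
  f7: (p3, p7, p5) → 43.6404
  f8: (p3, p0, p5) → 42.3019
  f9: (p3, p7, p2) → 70.6842
  f10: (p3, p4, p2) → 23.0979
Σ area = 723.689

Check V−E+F: 7 − 15 + 10 = 2.

facets=10 area=723.689


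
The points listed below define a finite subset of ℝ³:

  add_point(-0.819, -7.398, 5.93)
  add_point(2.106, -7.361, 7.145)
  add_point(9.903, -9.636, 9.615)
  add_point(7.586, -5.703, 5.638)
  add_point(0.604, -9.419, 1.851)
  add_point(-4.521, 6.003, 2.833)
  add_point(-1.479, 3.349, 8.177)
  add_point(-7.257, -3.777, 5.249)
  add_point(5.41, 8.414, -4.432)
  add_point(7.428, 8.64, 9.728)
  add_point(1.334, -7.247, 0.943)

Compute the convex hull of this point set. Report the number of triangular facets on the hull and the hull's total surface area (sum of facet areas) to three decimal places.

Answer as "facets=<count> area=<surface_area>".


Hull vertices (9/11): indices [0, 2, 4, 5, 6, 7, 8, 9, 10].

Per-facet area ½‖(b−a)×(c−a)‖:
  f1: (p8, p9, p2) → 131.9130
  f2: (p6, p2, p7) → 82.6648
  f3: (p6, p9, p2) → 89.0605
  f4: (p0, p2, p7) → 15.8551
  f5: (p0, p4, p7) → 16.3089
  f6: (p0, p4, p2) → 27.4562
  f7: (p10, p8, p2) → 103.0371
  f8: (p10, p4, p2) → 14.9269
  f9: (p10, p8, p7) → 87.0896
  f10: (p10, p4, p7) → 12.5216
  f11: (p5, p8, p9) → 79.6873
  f12: (p5, p6, p9) → 33.4171
  f13: (p5, p8, p7) → 55.8277
  f14: (p5, p6, p7) → 31.4445
Σ area = 781.210

Euler characteristic 9−21+14 = 2 ✓

facets=14 area=781.210


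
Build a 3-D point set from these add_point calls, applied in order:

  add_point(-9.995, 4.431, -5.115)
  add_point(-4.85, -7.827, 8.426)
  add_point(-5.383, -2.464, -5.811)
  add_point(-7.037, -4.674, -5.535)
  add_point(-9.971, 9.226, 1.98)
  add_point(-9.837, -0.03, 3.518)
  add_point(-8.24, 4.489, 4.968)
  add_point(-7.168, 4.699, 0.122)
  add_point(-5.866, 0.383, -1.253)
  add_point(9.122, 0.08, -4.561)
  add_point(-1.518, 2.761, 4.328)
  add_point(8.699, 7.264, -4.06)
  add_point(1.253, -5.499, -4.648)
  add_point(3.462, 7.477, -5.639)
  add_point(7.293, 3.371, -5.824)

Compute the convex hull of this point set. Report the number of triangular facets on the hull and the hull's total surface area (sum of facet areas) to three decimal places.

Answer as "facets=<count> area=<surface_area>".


facets=22 area=836.009

13 of the 15 inputs are extreme points: [0, 1, 2, 3, 4, 5, 6, 9, 10, 11, 12, 13, 14].

Per-facet area ½‖(b−a)×(c−a)‖:
  f1: (p11, p1, p9) → 71.0977
  f2: (p5, p4, p0) → 36.5284
  f3: (p5, p3, p0) → 42.6330
  f4: (p5, p3, p1) → 55.2028
  f5: (p2, p3, p0) → 10.9348
  f6: (p12, p1, p9) → 63.8179
  f7: (p12, p3, p1) → 58.3479
  f8: (p13, p4, p0) → 58.8526
  f9: (p13, p11, p4) → 30.7957
  f10: (p13, p2, p0) → 53.6067
  f11: (p10, p11, p1) → 58.7909
  f12: (p10, p11, p4) → 73.7408
  f13: (p14, p13, p2) → 37.2228
  f14: (p14, p12, p9) → 19.0570
  f15: (p14, p11, p9) → 7.9855
  f16: (p14, p13, p11) → 11.3991
  f17: (p14, p2, p3) → 9.3780
  f18: (p14, p12, p3) → 40.1262
  f19: (p6, p10, p1) → 41.0980
  f20: (p6, p10, p4) → 18.3622
  f21: (p6, p5, p1) → 24.2166
  f22: (p6, p5, p4) → 12.8149
Σ area = 836.009

Euler characteristic 13−33+22 = 2 ✓


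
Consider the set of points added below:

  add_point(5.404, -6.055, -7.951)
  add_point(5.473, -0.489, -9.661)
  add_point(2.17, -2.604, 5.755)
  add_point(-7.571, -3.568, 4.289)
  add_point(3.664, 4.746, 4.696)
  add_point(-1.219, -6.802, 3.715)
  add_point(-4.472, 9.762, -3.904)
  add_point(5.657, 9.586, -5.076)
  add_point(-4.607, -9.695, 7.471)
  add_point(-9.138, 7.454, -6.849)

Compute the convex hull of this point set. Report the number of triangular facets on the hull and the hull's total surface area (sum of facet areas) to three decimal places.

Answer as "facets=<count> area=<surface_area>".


Extreme-point indices: [0, 1, 2, 3, 4, 6, 7, 8, 9] — 9 of 10 on the boundary.

Area of each hull facet:
  f1: (p1, p7, p9) → 81.7387
  f2: (p0, p8, p9) → 177.4604
  f3: (p0, p1, p9) → 45.2006
  f4: (p0, p1, p7) → 21.3771
  f5: (p0, p4, p7) → 84.8125
  f6: (p3, p8, p9) → 24.5862
  f7: (p3, p4, p8) → 51.8886
  f8: (p2, p4, p8) → 19.9079
  f9: (p2, p0, p8) → 71.4231
  f10: (p2, p0, p4) → 54.8304
  f11: (p6, p3, p9) → 46.5183
  f12: (p6, p3, p4) → 85.8640
  f13: (p6, p7, p9) → 21.4263
  f14: (p6, p4, p7) → 54.3893
Σ area = 841.423

Check V−E+F: 9 − 21 + 14 = 2.

facets=14 area=841.423
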